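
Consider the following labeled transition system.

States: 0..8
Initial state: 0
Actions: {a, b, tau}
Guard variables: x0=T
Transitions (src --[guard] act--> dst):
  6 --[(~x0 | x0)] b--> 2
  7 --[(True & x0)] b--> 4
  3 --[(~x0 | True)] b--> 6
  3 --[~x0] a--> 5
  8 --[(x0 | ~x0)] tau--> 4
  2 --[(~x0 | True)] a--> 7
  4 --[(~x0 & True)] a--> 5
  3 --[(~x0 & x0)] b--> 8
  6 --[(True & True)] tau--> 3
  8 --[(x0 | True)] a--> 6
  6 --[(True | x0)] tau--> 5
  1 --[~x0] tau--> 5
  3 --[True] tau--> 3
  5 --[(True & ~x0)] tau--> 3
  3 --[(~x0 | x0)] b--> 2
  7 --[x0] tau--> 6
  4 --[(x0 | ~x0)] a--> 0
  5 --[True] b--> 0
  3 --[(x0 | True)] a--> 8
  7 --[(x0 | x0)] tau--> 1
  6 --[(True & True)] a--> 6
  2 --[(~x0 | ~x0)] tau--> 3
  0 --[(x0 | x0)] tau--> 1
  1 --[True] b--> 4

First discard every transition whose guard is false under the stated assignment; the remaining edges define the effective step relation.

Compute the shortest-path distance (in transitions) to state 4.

BFS to 4:
  L0 = {0}
  L1 = {1}
  L2 = {4}
depth(4)=2, e.g. tau·b

Answer: 2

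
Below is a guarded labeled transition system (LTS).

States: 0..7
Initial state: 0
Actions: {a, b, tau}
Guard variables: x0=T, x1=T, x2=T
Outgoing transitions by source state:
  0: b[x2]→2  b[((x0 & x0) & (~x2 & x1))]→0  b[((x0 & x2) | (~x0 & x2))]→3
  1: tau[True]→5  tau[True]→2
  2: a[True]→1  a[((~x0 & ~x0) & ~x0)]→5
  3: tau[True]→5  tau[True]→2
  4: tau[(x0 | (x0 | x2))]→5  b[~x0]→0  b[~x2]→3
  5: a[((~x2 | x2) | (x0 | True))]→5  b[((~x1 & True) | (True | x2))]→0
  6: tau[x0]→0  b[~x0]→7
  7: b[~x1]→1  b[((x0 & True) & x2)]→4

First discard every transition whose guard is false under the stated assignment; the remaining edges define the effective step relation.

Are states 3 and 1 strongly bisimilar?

Answer: BISIMILAR

Trace:
Compute ~ classes (split until stable):
  P[0] = {{0,1,2,3,4,5,6,7}}
  P[1] = {{0,7},{1,3,4,6},{2},{5}}
  P[2] = {{0},{1,3},{2},{4},{5},{6},{7}}
Fixed point at round 3; 7 class(es).
[3]={1,3}  [1]={1,3}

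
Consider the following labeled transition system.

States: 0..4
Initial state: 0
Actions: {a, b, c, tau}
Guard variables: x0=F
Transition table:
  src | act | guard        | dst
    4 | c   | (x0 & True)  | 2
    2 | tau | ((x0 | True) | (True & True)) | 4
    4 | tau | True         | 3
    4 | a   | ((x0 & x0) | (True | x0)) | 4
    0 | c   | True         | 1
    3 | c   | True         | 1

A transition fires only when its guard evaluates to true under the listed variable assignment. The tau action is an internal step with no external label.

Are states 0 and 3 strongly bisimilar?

Answer: BISIMILAR

Analysis:
Refine partition for ~:
  round 0: {{0,1,2,3,4}}
  round 1: {{0,3},{1},{2},{4}}
Fixed point at round 2; 4 class(es).
[0]={0,3}  [3]={0,3}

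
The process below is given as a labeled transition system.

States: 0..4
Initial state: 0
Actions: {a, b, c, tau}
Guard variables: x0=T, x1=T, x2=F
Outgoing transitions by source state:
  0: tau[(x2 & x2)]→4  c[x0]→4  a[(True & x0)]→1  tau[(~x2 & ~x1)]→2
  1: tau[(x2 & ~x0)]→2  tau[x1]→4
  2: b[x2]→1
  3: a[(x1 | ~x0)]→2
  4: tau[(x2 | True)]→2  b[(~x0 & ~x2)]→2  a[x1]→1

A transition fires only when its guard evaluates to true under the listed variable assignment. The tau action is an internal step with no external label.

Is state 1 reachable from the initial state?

Answer: REACHABLE

Working:
After dropping false guards: 6 live edges.
depth 0: {0}
depth 1: {1,4}  cumulative {0,1,4}
depth 2: {2}  cumulative {0,1,2,4}
Reachable = {0,1,2,4}
trace reaching 1: a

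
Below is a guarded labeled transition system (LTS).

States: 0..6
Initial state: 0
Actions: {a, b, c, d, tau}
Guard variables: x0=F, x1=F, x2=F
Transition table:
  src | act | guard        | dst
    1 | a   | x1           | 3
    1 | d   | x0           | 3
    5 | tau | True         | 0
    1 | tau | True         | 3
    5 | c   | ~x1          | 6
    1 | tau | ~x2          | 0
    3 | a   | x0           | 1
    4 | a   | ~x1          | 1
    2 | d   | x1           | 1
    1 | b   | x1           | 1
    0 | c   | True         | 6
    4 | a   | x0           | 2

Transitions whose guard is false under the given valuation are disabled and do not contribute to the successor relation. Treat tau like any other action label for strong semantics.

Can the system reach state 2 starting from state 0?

Answer: UNREACHABLE

Working:
6 transition(s) survive guard evaluation.
depth 0: {0}
depth 1: {6}  total {0,6}
Reachable = {0,6}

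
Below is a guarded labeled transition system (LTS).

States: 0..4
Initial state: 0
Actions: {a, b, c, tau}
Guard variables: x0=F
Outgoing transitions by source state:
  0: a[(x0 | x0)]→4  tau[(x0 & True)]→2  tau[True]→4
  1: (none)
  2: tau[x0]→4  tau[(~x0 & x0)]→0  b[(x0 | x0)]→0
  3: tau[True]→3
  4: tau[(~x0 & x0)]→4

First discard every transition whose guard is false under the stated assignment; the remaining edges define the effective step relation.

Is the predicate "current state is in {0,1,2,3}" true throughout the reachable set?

Answer: INVARIANT VIOLATED at state 4

Analysis:
Allowed set {0,1,2,3}
Reachable = {0,4}
  0: ✓
  4: outside
reach 4 via tau — violates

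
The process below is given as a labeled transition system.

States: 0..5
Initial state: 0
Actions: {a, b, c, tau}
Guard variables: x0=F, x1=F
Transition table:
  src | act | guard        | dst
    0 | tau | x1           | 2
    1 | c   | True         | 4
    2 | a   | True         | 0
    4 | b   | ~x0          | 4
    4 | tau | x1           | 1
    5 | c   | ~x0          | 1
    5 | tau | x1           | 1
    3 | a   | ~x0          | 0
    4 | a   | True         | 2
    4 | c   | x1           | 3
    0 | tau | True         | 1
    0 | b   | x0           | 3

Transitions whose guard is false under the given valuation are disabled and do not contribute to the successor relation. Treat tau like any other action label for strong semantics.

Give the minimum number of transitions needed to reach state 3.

Answer: UNREACHABLE

Trace:
BFS to 3:
  L0 = {0}
  L1 = {1}
  L2 = {4}
  L3 = {2}
3 never appears.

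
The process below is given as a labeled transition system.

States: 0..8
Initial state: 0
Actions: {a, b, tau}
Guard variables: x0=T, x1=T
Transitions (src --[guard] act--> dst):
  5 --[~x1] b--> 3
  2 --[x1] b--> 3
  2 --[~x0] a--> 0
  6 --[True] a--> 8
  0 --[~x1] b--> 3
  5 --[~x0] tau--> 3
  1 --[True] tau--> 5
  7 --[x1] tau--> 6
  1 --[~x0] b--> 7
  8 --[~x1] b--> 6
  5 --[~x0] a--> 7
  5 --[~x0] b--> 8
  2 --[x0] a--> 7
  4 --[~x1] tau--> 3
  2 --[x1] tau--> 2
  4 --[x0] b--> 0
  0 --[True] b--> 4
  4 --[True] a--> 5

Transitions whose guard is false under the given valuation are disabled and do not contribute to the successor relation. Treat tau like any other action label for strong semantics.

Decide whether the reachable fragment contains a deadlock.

Answer: DEADLOCK at state 5

Working:
R = {0,4,5}
  0: b→4  [1 out]
  4: a→5  b→0  [2 out]
  5: ∅  [STUCK]
trace reaching 5: b·a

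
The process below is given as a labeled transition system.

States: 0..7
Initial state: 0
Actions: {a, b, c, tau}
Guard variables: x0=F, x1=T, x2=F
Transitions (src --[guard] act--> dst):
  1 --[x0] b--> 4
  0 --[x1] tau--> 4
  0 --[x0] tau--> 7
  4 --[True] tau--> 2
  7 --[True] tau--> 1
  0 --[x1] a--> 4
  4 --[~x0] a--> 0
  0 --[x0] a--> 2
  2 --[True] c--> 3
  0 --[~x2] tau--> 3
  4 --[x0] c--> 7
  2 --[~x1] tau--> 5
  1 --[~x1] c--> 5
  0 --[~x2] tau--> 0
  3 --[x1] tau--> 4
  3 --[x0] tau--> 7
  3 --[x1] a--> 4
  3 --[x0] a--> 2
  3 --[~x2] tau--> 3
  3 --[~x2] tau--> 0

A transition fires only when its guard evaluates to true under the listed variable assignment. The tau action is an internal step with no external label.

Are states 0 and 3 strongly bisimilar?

Answer: BISIMILAR

Working:
Bisimulation quotient by refinement:
  π0 = {{0,1,2,3,4,5,6,7}}
  π1 = {{0,3,4},{1,5,6},{2},{7}}
  π2 = {{0,3},{1,5,6},{2},{4},{7}}
Fixed point at round 3; 5 class(es).
class of 0: {0,3}; class of 3: {0,3}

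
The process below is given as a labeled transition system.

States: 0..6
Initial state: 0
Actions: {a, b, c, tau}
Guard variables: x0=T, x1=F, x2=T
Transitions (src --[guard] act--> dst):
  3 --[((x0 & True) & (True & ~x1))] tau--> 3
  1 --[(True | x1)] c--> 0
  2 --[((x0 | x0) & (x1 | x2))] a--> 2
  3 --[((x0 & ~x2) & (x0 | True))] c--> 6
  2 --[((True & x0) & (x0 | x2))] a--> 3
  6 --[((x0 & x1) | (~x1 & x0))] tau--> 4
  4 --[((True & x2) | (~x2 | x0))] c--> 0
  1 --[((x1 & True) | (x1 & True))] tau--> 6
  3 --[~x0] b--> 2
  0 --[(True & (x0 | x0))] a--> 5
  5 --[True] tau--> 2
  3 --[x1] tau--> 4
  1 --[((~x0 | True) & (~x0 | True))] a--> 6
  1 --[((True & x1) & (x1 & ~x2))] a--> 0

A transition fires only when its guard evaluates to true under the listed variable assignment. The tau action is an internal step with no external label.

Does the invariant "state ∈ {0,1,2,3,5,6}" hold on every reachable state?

Inv-set: {0,1,2,3,5,6}
Reachable = {0,2,3,5}
  0: ok
  2: ok
  3: ok
  5: ok

Answer: INVARIANT HOLDS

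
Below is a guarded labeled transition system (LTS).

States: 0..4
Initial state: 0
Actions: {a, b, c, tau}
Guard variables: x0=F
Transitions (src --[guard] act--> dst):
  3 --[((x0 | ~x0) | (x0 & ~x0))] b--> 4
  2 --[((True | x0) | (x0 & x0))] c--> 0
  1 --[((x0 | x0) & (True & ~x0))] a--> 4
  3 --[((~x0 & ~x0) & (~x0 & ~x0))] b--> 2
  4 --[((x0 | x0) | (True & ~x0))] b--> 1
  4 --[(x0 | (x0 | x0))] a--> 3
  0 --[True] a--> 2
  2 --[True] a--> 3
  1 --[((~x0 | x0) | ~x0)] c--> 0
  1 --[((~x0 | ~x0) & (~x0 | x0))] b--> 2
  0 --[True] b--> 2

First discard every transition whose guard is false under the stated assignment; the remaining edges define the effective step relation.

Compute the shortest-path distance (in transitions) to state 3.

Layered search for 3:
  Layer 0: {0}
  Layer 1: {2}
  Layer 2: {3}
depth(3)=2, e.g. a·a

Answer: 2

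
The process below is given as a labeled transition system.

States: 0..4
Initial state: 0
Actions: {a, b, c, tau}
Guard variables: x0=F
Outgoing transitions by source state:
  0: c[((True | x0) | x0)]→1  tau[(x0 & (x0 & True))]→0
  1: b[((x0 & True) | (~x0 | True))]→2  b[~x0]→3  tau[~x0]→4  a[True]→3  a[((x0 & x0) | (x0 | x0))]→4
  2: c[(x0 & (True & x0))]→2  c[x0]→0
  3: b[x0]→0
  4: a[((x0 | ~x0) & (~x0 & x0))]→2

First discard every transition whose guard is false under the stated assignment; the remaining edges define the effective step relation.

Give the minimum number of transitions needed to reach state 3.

Answer: 2

Working:
BFS to 3:
  depth 0: {0}
  depth 1: {1}
  depth 2: {2,3,4}
first hit 3 at d=2 via c·a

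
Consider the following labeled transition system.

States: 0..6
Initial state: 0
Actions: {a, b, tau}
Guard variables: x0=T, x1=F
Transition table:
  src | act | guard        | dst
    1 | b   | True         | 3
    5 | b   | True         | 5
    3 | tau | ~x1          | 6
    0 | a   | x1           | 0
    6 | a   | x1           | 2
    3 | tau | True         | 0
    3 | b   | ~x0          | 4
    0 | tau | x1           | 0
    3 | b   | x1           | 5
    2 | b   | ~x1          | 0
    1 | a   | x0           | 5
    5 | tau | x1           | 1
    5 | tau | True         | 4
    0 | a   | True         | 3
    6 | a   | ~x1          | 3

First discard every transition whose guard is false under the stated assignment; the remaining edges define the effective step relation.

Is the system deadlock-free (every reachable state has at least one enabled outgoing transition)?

Answer: DEADLOCK-FREE

Trace:
Reach set: {0,3,6}
  0: a→3  [1 out]
  3: tau→0  tau→6  [2 out]
  6: a→3  [1 out]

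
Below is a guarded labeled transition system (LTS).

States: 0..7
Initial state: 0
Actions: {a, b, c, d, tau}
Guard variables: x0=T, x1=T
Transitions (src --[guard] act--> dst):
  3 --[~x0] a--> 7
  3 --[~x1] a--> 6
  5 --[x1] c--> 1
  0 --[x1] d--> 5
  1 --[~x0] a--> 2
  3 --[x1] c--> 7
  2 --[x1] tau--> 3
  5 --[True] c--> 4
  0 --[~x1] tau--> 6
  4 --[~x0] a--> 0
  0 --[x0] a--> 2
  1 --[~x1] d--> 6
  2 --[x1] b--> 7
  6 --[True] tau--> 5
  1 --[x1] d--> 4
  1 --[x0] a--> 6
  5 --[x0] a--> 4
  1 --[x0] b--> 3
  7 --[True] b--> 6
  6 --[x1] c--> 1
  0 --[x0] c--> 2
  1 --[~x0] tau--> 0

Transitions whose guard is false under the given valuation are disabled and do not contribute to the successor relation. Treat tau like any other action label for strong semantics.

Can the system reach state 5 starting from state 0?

15 transition(s) survive guard evaluation.
Layer 0: {0}
Layer 1: {2,5}  total {0,2,5}
Layer 2: {1,3,4,7}  total {0,1,2,3,4,5,7}
Layer 3: {6}  total {0,1,2,3,4,5,6,7}
Reachable = {0,1,2,3,4,5,6,7}
Path to 5: d

Answer: REACHABLE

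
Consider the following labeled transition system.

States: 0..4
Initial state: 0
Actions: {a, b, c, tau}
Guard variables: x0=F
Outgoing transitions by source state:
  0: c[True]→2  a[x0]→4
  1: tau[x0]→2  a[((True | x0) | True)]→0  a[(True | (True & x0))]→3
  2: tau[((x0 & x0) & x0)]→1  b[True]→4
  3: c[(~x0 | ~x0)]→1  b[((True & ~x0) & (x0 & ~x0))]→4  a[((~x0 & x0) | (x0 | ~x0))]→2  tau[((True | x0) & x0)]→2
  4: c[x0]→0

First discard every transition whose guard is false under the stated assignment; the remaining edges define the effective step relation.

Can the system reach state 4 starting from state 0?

Guard filter leaves 6 enabled edge(s).
depth 0: {0}
depth 1: {2}  cumulative {0,2}
depth 2: {4}  cumulative {0,2,4}
Reachable = {0,2,4}
witness 4: c·b

Answer: REACHABLE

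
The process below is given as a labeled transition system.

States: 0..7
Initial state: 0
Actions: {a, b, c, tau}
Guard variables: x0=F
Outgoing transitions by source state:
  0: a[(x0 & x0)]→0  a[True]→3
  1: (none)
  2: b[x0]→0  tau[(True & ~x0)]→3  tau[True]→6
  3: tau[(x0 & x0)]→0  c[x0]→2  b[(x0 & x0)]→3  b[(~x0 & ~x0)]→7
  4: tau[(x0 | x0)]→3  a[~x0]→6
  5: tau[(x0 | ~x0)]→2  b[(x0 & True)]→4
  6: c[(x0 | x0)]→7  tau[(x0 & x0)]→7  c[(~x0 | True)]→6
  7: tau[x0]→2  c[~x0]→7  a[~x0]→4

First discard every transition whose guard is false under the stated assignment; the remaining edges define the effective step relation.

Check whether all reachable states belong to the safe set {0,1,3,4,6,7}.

Allowed set {0,1,3,4,6,7}
R = {0,3,4,6,7}
  0: ok
  3: ok
  4: ok
  6: ok
  7: ok

Answer: INVARIANT HOLDS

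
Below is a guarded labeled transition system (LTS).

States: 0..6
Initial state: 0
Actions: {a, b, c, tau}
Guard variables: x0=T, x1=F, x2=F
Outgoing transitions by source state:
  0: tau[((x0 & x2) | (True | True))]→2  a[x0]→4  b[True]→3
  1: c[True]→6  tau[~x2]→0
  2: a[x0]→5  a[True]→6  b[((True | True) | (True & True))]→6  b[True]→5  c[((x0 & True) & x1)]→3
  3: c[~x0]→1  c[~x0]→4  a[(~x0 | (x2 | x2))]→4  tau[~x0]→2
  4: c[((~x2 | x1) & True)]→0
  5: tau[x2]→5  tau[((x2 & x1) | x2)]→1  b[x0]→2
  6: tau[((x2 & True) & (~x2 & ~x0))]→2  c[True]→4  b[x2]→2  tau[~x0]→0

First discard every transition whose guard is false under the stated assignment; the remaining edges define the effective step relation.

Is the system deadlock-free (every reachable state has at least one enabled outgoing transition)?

Reach set: {0,2,3,4,5,6}
  0: a→4  b→3  tau→2  [3 exit(s)]
  2: a→5  a→6  b→5  b→6  [4 exit(s)]
  3: ∅  [no exit]
  4: c→0  [1 exit(s)]
  5: b→2  [1 exit(s)]
  6: c→4  [1 exit(s)]
trace reaching 3: b

Answer: DEADLOCK at state 3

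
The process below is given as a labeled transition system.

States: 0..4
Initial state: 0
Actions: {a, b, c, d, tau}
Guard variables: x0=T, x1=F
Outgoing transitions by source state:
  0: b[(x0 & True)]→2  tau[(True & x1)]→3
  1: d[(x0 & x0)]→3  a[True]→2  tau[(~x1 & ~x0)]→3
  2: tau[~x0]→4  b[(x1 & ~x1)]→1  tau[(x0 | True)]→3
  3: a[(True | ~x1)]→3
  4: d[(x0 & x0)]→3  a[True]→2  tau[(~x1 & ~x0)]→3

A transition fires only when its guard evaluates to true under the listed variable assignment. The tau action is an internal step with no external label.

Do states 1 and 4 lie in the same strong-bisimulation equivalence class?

Answer: BISIMILAR

Trace:
Compute ~ classes (split until stable):
  π0 = {{0,1,2,3,4}}
  π1 = {{0},{1,4},{2},{3}}
4 equivalence class(es) (converged in 2)
1∈{1,4}, 4∈{1,4}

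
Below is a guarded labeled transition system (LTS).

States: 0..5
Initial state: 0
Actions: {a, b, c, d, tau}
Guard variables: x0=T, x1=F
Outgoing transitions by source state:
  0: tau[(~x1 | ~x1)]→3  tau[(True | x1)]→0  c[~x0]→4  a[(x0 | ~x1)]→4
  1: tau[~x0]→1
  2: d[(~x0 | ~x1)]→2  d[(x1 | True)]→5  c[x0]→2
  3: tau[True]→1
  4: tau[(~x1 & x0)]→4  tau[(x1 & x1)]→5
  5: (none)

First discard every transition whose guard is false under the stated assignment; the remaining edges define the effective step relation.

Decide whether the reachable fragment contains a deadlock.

Answer: DEADLOCK at state 1

Analysis:
Reach set: {0,1,3,4}
  0: a→4  tau→0  tau→3  [3 out]
  1: ∅  [STUCK]
  3: tau→1  [1 out]
  4: tau→4  [1 out]
Path to 1: tau·tau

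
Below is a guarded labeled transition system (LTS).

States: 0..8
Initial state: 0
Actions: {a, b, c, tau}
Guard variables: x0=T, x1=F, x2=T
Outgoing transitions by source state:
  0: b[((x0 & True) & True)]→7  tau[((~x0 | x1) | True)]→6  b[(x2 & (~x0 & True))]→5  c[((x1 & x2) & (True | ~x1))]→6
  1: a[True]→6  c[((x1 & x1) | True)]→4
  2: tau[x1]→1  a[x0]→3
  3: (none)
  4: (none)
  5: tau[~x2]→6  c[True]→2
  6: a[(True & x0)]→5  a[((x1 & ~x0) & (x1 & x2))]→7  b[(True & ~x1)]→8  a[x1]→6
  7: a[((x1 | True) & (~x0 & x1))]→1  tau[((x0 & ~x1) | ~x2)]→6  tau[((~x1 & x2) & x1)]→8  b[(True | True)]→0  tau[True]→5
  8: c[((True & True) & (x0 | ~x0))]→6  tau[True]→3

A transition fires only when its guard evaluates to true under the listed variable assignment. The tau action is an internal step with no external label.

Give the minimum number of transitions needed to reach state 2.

Answer: 3

Working:
Layered search for 2:
  depth 0: {0}
  depth 1: {6,7}
  depth 2: {5,8}
  depth 3: {2,3}
first hit 2 at d=3 via b·tau·c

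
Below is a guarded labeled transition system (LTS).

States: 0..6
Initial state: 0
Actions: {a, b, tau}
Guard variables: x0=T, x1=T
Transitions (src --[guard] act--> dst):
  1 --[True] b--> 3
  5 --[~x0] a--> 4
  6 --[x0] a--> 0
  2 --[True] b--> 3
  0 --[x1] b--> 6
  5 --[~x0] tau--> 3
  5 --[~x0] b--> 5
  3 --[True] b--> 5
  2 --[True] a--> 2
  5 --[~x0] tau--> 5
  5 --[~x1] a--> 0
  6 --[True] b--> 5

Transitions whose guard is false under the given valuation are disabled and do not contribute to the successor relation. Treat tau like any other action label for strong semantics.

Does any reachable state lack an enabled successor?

Reachable = {0,5,6}
  0: b→6  [1 exit(s)]
  5: ∅  [STUCK]
  6: a→0  b→5  [2 exit(s)]
Path to 5: b·b

Answer: DEADLOCK at state 5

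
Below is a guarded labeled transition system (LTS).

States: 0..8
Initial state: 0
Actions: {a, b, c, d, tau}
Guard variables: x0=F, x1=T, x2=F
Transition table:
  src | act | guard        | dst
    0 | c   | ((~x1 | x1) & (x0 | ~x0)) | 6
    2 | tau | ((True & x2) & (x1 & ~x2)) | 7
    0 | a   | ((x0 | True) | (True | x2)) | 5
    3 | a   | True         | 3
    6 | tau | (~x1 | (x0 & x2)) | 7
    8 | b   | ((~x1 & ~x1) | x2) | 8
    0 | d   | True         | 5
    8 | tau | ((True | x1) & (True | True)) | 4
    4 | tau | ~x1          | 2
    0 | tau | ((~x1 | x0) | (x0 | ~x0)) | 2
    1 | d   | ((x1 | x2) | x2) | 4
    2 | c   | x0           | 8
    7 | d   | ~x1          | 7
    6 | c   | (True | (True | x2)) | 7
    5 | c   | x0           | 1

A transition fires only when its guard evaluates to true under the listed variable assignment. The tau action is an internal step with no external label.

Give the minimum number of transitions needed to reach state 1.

Breadth-first toward 1:
  Layer 0: {0}
  Layer 1: {2,5,6}
  Layer 2: {7}
1 never appears.

Answer: UNREACHABLE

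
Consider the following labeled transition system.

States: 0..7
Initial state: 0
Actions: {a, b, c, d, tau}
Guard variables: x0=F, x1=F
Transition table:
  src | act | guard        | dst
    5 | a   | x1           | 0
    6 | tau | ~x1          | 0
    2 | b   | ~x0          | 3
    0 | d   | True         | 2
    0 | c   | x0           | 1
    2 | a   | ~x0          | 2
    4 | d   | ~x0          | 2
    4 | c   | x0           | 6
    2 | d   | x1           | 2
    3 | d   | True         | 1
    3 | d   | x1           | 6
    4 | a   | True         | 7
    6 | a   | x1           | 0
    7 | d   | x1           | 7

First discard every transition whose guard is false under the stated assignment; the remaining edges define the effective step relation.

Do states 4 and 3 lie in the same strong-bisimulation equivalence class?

Answer: NOT BISIMILAR

Working:
Refine partition for ~:
  P[0] = {{0,1,2,3,4,5,6,7}}
  P[1] = {{0,3},{1,5,7},{2},{4},{6}}
  P[2] = {{0},{1,5,7},{2},{3},{4},{6}}
6 equivalence class(es) (converged in 3)
4∈{4}, 3∈{3}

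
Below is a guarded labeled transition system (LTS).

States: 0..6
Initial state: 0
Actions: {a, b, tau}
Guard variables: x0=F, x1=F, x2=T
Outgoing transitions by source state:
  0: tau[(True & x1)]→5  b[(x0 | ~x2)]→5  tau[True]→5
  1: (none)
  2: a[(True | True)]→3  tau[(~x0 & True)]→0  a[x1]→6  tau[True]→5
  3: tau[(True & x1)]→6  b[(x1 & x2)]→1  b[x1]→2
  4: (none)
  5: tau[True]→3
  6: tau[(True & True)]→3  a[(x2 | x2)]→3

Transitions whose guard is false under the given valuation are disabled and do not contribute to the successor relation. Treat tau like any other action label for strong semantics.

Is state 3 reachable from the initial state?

After dropping false guards: 7 live edges.
L0 = {0}
L1 = {5}  cumulative {0,5}
L2 = {3}  cumulative {0,3,5}
Reachable = {0,3,5}
trace reaching 3: tau·tau

Answer: REACHABLE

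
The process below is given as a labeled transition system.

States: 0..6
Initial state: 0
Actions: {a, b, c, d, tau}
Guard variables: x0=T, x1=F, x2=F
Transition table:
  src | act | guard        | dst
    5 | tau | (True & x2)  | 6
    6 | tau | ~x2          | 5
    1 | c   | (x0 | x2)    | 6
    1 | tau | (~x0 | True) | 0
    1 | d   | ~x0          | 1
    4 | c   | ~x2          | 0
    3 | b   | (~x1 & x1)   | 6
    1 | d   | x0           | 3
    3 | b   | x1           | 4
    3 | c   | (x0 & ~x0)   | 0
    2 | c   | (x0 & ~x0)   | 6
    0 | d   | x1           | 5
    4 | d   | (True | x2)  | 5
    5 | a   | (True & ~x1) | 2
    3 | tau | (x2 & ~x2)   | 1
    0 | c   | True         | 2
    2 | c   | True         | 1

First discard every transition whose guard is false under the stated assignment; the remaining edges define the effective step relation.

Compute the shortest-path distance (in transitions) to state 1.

Answer: 2

Analysis:
BFS to 1:
  Layer 0: {0}
  Layer 1: {2}
  Layer 2: {1}
depth(1)=2, e.g. c·c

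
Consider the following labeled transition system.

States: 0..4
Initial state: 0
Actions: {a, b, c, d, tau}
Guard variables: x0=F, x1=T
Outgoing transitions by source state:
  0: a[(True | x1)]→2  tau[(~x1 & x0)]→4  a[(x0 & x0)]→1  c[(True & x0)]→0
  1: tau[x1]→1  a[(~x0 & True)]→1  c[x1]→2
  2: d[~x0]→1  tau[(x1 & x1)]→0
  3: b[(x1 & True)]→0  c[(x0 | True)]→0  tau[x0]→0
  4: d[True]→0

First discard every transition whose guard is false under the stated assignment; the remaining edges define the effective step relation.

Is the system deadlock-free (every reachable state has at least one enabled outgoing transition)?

Reach set: {0,1,2}
  0: a→2  [1 exit(s)]
  1: a→1  c→2  tau→1  [3 exit(s)]
  2: d→1  tau→0  [2 exit(s)]

Answer: DEADLOCK-FREE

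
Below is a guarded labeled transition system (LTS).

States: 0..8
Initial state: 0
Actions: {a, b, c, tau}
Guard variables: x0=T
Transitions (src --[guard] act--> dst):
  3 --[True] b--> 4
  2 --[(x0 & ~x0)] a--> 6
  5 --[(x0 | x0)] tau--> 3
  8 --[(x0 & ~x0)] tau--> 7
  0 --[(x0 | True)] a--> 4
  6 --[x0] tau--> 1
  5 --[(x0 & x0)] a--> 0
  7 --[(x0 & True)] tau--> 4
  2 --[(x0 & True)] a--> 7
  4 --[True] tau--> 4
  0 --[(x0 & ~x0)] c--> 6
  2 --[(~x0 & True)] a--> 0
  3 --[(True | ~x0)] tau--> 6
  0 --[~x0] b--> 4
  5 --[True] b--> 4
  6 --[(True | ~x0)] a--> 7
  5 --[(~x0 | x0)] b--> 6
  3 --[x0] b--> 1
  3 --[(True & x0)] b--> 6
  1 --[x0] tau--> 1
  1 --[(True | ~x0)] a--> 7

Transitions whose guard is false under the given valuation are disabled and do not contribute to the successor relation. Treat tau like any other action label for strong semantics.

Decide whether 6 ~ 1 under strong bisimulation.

Refine partition for ~:
  π0 = {{0,1,2,3,4,5,6,7,8}}
  π1 = {{0,2},{1,6},{3},{4,7},{5},{8}}
6 equivalence class(es) (converged in 2)
[6]={1,6}  [1]={1,6}

Answer: BISIMILAR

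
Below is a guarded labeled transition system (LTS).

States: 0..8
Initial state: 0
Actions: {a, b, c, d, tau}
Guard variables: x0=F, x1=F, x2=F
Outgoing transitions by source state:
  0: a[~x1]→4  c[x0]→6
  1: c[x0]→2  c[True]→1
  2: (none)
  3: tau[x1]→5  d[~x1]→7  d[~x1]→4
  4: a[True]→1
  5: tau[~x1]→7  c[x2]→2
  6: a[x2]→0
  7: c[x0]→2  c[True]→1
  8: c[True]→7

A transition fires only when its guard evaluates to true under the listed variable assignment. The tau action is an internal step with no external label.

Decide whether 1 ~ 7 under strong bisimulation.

Refine partition for ~:
  round 0: {{0,1,2,3,4,5,6,7,8}}
  round 1: {{0,4},{1,7,8},{2,6},{3},{5}}
  round 2: {{0},{1,7,8},{2,6},{3},{4},{5}}
6 equivalence class(es) (converged in 3)
[1]={1,7,8}  [7]={1,7,8}

Answer: BISIMILAR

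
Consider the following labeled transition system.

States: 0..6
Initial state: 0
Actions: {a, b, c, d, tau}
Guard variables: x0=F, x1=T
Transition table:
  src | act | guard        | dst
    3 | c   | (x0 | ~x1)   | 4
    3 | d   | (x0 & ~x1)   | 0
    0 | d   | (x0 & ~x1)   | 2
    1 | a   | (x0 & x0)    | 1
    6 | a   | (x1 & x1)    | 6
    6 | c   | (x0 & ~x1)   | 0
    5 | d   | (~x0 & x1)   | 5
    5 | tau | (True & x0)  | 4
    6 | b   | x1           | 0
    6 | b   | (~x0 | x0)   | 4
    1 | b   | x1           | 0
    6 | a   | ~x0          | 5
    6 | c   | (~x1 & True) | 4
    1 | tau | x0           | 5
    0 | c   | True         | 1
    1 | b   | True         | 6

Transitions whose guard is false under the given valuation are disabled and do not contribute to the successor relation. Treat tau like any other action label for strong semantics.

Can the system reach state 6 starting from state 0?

Answer: REACHABLE

Analysis:
8 transition(s) survive guard evaluation.
L0 = {0}
L1 = {1}  total {0,1}
L2 = {6}  total {0,1,6}
L3 = {4,5}  total {0,1,4,5,6}
Reach set: {0,1,4,5,6}
trace reaching 6: c·b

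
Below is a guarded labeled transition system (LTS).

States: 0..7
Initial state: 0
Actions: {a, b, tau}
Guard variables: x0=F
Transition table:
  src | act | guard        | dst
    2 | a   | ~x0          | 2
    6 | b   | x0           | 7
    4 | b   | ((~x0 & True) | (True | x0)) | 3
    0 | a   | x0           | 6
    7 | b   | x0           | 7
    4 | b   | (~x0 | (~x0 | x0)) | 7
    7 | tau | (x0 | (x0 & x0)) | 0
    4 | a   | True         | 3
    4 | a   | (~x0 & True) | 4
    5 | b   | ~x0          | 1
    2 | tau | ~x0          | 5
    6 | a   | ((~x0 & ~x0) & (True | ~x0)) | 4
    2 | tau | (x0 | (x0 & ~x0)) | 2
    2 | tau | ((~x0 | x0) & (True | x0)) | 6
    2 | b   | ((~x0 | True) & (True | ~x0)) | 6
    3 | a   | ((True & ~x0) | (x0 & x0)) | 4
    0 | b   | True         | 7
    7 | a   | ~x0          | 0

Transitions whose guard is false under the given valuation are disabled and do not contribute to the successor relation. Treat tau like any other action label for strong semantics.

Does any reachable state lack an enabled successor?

R = {0,7}
  0: b→7  [1 out]
  7: a→0  [1 out]

Answer: DEADLOCK-FREE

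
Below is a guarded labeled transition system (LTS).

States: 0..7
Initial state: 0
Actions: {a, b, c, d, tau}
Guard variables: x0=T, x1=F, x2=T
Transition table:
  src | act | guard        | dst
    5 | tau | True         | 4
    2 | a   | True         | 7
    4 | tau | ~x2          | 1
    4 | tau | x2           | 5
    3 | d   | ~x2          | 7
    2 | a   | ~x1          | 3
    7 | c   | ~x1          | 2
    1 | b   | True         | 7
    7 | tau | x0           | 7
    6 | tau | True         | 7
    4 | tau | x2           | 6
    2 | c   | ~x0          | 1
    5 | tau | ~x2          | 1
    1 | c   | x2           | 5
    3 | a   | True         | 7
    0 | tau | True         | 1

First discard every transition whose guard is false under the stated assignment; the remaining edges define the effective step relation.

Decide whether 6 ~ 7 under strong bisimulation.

Bisimulation quotient by refinement:
  round 0: {{0,1,2,3,4,5,6,7}}
  round 1: {{0,4,5,6},{1},{2,3},{7}}
  round 2: {{0},{1},{2},{3},{4,5},{6},{7}}
  round 3: {{0},{1},{2},{3},{4},{5},{6},{7}}
8 equivalence class(es) (converged in 4)
class of 6: {6}; class of 7: {7}

Answer: NOT BISIMILAR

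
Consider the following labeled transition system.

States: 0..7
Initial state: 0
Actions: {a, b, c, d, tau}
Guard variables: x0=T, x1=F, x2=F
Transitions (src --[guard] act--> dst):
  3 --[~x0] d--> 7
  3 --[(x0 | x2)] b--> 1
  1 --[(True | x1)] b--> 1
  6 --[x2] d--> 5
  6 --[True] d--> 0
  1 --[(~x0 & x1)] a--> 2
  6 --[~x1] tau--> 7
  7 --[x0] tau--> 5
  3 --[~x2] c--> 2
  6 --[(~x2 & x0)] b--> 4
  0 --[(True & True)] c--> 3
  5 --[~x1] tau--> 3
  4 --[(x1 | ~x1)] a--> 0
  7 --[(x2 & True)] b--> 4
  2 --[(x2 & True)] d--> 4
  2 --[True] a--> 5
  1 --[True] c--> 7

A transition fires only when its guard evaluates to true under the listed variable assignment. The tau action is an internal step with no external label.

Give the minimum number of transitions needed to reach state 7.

Answer: 3

Analysis:
Layered search for 7:
  Layer 0: {0}
  Layer 1: {3}
  Layer 2: {1,2}
  Layer 3: {5,7}
first hit 7 at d=3 via c·b·c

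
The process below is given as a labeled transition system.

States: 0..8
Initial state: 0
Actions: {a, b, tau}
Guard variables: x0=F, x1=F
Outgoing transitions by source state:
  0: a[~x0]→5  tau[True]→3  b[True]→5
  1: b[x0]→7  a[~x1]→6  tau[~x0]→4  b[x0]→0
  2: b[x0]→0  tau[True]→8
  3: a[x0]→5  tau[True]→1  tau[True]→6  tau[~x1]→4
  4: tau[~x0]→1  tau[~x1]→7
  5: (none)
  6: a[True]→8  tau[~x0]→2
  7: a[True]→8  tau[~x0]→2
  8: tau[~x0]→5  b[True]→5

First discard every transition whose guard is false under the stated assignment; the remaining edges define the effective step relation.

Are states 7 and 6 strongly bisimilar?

Answer: BISIMILAR

Trace:
Compute ~ classes (split until stable):
  round 0: {{0,1,2,3,4,5,6,7,8}}
  round 1: {{0},{1,6,7},{2,3,4},{5},{8}}
  round 2: {{0},{1},{2},{3},{4},{5},{6,7},{8}}
8 equivalence class(es) (converged in 3)
7∈{6,7}, 6∈{6,7}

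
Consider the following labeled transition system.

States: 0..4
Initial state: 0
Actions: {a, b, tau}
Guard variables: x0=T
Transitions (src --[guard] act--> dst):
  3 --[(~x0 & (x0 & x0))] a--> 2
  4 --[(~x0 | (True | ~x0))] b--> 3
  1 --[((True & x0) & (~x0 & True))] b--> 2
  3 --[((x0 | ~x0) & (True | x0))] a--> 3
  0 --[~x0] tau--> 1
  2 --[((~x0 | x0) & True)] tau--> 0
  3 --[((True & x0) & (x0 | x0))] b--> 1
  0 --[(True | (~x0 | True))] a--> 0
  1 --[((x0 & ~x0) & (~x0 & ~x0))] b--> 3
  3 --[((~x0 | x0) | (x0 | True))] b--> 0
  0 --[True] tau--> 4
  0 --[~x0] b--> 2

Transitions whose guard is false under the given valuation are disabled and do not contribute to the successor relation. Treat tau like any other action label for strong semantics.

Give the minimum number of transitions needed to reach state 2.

Breadth-first toward 2:
  depth 0: {0}
  depth 1: {4}
  depth 2: {3}
  depth 3: {1}
2 never appears.

Answer: UNREACHABLE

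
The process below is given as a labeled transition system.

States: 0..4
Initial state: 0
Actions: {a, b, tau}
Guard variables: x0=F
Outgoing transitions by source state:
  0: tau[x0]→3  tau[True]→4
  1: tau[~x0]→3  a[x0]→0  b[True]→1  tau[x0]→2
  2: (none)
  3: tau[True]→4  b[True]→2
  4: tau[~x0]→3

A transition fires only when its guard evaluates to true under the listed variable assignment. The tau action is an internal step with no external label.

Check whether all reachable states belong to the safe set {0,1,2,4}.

Allowed set {0,1,2,4}
Reach set: {0,2,3,4}
  0: ok
  2: ok
  3: outside
  4: ok
witness against invariant: tau·tau → 3

Answer: INVARIANT VIOLATED at state 3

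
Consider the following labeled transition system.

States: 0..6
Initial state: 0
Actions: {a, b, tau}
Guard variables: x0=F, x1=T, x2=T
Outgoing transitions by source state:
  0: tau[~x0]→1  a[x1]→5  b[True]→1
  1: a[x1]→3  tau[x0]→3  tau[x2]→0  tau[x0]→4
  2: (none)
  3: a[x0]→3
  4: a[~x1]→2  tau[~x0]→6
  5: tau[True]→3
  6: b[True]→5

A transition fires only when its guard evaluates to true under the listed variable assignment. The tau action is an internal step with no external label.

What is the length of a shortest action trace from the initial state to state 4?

Answer: UNREACHABLE

Working:
Breadth-first toward 4:
  L0 = {0}
  L1 = {1,5}
  L2 = {3}
4 never appears.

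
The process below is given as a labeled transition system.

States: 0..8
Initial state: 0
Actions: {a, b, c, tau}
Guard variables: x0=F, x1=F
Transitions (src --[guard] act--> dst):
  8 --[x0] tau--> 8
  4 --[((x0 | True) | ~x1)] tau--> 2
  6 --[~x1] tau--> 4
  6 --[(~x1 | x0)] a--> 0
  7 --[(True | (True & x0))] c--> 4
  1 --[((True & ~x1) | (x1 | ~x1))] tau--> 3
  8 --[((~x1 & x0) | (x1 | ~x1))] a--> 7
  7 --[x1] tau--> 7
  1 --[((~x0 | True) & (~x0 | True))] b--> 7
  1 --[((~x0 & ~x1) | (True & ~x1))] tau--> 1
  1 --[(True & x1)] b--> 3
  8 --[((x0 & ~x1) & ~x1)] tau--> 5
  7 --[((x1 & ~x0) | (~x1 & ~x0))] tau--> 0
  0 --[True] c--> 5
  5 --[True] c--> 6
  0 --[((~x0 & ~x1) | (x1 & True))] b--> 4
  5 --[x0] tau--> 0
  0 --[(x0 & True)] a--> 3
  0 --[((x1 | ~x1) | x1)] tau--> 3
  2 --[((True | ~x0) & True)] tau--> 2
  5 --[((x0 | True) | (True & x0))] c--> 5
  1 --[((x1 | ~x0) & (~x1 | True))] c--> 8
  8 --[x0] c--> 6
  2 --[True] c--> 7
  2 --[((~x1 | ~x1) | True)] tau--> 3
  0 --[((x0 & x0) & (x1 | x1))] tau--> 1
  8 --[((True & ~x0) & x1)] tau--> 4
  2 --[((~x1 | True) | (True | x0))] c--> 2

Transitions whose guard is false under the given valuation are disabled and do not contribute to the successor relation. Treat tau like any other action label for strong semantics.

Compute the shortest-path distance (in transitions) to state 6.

BFS to 6:
  L0 = {0}
  L1 = {3,4,5}
  L2 = {2,6}
6 enters at depth 2; path c·c

Answer: 2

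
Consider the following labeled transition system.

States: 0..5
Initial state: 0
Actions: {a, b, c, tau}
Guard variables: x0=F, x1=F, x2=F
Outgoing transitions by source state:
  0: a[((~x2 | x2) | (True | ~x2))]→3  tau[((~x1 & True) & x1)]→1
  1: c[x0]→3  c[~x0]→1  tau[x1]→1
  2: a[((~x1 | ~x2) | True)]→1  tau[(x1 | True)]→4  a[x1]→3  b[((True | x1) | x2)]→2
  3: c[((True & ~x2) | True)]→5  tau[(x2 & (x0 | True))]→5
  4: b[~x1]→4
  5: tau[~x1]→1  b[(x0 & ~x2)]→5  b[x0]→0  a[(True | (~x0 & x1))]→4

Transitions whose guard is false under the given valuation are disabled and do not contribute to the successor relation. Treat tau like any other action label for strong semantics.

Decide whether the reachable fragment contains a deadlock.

Reachable = {0,1,3,4,5}
  0: a→3  [1 exit(s)]
  1: c→1  [1 exit(s)]
  3: c→5  [1 exit(s)]
  4: b→4  [1 exit(s)]
  5: a→4  tau→1  [2 exit(s)]

Answer: DEADLOCK-FREE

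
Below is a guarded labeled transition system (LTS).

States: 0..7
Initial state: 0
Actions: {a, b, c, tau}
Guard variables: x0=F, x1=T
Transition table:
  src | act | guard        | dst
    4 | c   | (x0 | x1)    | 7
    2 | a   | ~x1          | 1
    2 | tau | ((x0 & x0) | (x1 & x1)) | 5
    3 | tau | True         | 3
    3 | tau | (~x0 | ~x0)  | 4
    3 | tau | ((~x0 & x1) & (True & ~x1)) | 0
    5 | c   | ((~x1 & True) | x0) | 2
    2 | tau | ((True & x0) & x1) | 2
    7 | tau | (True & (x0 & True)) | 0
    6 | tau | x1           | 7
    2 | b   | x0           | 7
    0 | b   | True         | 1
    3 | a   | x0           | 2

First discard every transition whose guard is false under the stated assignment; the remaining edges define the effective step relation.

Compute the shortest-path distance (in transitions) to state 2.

Breadth-first toward 2:
  L0 = {0}
  L1 = {1}
2 never appears.

Answer: UNREACHABLE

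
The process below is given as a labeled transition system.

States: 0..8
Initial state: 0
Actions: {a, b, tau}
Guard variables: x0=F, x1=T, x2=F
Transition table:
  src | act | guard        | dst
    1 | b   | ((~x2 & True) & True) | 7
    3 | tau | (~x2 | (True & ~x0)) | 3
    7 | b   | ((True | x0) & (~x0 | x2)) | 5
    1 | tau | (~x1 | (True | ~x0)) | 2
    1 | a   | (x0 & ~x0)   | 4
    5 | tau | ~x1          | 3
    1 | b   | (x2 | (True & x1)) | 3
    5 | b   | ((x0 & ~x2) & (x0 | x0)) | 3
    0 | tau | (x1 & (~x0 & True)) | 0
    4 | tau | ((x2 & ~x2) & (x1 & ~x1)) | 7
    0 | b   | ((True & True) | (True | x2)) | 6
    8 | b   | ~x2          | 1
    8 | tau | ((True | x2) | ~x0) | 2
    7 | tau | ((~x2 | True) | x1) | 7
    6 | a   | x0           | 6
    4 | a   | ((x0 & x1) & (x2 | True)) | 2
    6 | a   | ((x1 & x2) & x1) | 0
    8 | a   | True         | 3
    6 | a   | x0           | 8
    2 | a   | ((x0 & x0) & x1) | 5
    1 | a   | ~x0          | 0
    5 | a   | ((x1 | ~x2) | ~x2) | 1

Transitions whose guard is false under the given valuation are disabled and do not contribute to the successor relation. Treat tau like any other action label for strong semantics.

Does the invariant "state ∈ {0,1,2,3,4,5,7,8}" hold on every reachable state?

Answer: INVARIANT VIOLATED at state 6

Working:
Inv-set: {0,1,2,3,4,5,7,8}
R = {0,6}
  0: ✓
  6: outside
counterexample path to 6: b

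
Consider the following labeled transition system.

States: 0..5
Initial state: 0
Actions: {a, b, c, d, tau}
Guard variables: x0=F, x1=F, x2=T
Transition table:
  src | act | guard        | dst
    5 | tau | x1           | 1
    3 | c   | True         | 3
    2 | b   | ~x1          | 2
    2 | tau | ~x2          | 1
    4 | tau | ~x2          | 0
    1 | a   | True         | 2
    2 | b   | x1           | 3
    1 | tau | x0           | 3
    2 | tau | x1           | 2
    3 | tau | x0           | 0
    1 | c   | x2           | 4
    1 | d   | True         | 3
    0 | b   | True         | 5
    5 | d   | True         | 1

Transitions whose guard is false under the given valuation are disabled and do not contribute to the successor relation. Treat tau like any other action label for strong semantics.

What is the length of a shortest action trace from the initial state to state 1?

BFS to 1:
  Layer 0: {0}
  Layer 1: {5}
  Layer 2: {1}
first hit 1 at d=2 via b·d

Answer: 2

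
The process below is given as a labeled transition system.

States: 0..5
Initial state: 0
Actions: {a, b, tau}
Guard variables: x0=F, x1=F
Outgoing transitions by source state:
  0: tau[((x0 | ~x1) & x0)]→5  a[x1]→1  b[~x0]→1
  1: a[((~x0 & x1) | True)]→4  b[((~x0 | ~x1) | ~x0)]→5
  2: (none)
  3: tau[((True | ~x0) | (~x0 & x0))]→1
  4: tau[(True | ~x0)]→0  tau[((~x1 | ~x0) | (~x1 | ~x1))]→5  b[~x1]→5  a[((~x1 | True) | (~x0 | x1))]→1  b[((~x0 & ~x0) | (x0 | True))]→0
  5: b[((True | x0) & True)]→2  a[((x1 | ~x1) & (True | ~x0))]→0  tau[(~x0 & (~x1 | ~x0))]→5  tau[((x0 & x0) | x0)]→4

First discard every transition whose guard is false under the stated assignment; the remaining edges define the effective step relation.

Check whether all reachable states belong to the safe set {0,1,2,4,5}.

Answer: INVARIANT HOLDS

Working:
Inv-set: {0,1,2,4,5}
Reachable = {0,1,2,4,5}
  0: safe
  1: safe
  2: safe
  4: safe
  5: safe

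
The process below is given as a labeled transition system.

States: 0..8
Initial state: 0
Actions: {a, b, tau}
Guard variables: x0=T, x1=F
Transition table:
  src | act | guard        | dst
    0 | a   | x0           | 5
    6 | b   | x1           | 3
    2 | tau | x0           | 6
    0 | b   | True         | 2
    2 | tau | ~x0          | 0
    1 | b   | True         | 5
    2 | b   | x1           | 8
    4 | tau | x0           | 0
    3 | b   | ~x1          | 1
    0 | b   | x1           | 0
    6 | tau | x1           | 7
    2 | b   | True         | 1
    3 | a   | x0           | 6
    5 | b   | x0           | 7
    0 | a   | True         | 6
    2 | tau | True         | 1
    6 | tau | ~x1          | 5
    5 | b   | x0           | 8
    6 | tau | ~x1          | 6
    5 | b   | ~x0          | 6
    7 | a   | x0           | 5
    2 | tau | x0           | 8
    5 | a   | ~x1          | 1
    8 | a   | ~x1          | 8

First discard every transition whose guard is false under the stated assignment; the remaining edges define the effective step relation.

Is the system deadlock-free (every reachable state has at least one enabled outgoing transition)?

Answer: DEADLOCK-FREE

Analysis:
Reach set: {0,1,2,5,6,7,8}
  0: a→5  a→6  b→2  [deg 3]
  1: b→5  [deg 1]
  2: b→1  tau→1  tau→6  tau→8  [deg 4]
  5: a→1  b→7  b→8  [deg 3]
  6: tau→5  tau→6  [deg 2]
  7: a→5  [deg 1]
  8: a→8  [deg 1]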